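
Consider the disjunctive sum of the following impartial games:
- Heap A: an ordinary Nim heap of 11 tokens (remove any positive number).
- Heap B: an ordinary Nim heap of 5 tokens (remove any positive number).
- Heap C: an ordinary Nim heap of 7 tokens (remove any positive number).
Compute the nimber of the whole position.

9

Heap A is a plain Nim heap of size 11, so its Grundy value is 11.
Heap B is a plain Nim heap of size 5, so its Grundy value is 5.
Heap C is a plain Nim heap of size 7, so its Grundy value is 7.
By the Sprague-Grundy theorem, the Grundy value of a sum of independent games is the XOR of the component values.
Combined value = 11 ⊕ 5 ⊕ 7 = 9.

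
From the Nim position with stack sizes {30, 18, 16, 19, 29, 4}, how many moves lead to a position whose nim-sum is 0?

Compute the nim-sum pairwise:
30 ⊕ 18 = 12
12 ⊕ 16 = 28
28 ⊕ 19 = 15
15 ⊕ 29 = 18
18 ⊕ 4 = 22
The overall nim-sum is X = 22. A stack of size p has a winning move iff p XOR X < p (reduce it to p XOR X).
  30: 30 XOR 22 = 8 < 30 — winning move (to 8).
  18: 18 XOR 22 = 4 < 18 — winning move (to 4).
  16: 16 XOR 22 = 6 < 16 — winning move (to 6).
  19: 19 XOR 22 = 5 < 19 — winning move (to 5).
  29: 29 XOR 22 = 11 < 29 — winning move (to 11).
  4: 4 XOR 22 = 18 ≥ 4 — no move.
That gives 5 winning moves.

5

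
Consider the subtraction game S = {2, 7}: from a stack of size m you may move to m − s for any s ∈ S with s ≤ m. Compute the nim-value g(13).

0

Grundy values for subtraction set {2, 7}:
k:     0  1  2  3  4  5  6  7  8  9 10 11 12 13
g(k):  0  0  1  1  0  0  1  1  2  0  0  1  1  0
So g(13) = 0.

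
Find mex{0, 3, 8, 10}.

0 is in the set but 1 is not, so the mex is 1.

1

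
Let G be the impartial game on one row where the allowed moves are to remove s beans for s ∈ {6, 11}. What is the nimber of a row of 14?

2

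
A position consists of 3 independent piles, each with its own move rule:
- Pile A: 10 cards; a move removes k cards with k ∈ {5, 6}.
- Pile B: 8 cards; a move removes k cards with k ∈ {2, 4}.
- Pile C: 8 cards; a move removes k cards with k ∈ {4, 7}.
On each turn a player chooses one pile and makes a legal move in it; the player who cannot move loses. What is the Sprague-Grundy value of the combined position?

Grundy values for pile A (subtraction set {5, 6}):
k:     0  1  2  3  4  5  6  7  8  9 10
g(k):  0  0  0  0  0  1  1  1  1  1  2
So g(10) = 2.
For pile B, compute g(0), g(1), … with moves {2, 4}:
k:     0  1  2  3  4  5  6  7  8
g(k):  0  0  1  1  2  2  0  0  1
So g(8) = 1.
Build the Grundy sequence for pile C with g(k) = mex{g(k−s) : s ∈ {4, 7}, s ≤ k}:
g(0) = mex{} = 0
g(1) = mex{} = 0
g(2) = mex{} = 0
g(3) = mex{} = 0
g(4) = mex{0} = 1
g(5) = mex{0} = 1
g(6) = mex{0} = 1
g(7) = mex{0} = 1
g(8) = mex{0,1} = 2
So g(8) = 2.
The value of a disjunctive sum is the nim-sum of the parts.
Combined value = 2 ⊕ 1 ⊕ 2 = 1.

1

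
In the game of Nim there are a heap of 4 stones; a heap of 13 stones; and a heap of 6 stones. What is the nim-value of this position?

15

Bitwise XOR of the heap sizes:
  0100  (4)
  1101  (13)
  0110  (6)
  ----
  1111  (15)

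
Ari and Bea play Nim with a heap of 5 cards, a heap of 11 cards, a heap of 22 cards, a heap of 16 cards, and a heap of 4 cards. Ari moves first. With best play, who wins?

Ari wins

Nim-sum: 5 XOR 11 XOR 22 XOR 16 XOR 4 = 12.
The nim-sum is 12 ≠ 0, so this is an N-position: the player to move can win; Ari has a winning move.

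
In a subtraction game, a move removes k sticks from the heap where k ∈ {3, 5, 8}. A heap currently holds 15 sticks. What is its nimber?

1

Build the Grundy sequence with g(k) = mex{g(k−s) : s ∈ {3, 5, 8}, s ≤ k}:
k:     0  1  2  3  4  5  6  7  8  9 10 11 12 13 14 15
g(k):  0  0  0  1  1  1  2  2  2  3  3  0  0  0  1  1
So g(15) = 1.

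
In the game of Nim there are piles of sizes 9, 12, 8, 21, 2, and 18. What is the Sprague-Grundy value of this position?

8

Compute the nim-sum pairwise:
9 ^ 12 = 5
5 ^ 8 = 13
13 ^ 21 = 24
24 ^ 2 = 26
26 ^ 18 = 8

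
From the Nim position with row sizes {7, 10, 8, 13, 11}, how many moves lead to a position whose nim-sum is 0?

Compute the nim-sum pairwise:
7 ⊕ 10 = 13
13 ⊕ 8 = 5
5 ⊕ 13 = 8
8 ⊕ 11 = 3
The overall nim-sum is X = 3. A row of size p has a winning move iff p XOR X < p (reduce it to p XOR X).
  7: 7 XOR 3 = 4 < 7 — winning move (to 4).
  10: 10 XOR 3 = 9 < 10 — winning move (to 9).
  8: 8 XOR 3 = 11 ≥ 8 — no move.
  13: 13 XOR 3 = 14 ≥ 13 — no move.
  11: 11 XOR 3 = 8 < 11 — winning move (to 8).
That gives 3 winning moves.

3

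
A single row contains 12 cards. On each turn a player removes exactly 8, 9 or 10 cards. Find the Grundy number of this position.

Build the Grundy sequence with g(k) = mex{g(k−s) : s ∈ {8, 9, 10}, s ≤ k}:
k:     0  1  2  3  4  5  6  7  8  9 10 11 12
g(k):  0  0  0  0  0  0  0  0  1  1  1  1  1
So g(12) = 1.

1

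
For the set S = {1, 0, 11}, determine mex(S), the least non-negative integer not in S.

2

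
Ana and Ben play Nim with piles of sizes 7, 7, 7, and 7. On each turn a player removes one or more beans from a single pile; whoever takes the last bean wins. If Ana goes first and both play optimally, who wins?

Ben wins

Write each in binary and XOR column by column:
  111  (7)
  111  (7)
  111  (7)
  111  (7)
  ---
  000  (0)
The nim-sum is 0, so this is a P-position: the player to move is in a losing position under optimal play; Ana is about to move from it and so loses — Ben wins.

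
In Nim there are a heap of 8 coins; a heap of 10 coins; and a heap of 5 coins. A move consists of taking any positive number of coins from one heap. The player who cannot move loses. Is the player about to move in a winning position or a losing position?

Winning position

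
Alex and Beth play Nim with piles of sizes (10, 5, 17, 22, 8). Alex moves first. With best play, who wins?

Bitwise XOR of the heap sizes:
  01010  (10)
  00101  (5)
  10001  (17)
  10110  (22)
  01000  (8)
  -----
  00000  (0)
The nim-sum is 0, so this is a P-position: the player to move is in a losing position under optimal play; Alex is about to move from it and so loses — Beth wins.

Beth wins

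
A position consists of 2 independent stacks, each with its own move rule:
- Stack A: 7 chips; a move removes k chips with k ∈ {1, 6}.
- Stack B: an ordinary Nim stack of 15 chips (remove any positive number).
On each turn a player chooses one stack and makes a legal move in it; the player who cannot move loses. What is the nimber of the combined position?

15

For stack A, compute g(0), g(1), … with moves {1, 6}:
k:     0  1  2  3  4  5  6  7
g(k):  0  1  0  1  0  1  2  0
So g(7) = 0.
Stack B is a plain Nim stack of size 15, so its Grundy value is 15.
The value of a disjunctive sum is the nim-sum of the parts.
Combined value = 0 XOR 15 = 15.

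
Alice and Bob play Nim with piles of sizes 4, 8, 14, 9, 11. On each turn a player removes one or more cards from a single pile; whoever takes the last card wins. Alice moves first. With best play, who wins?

Bob wins

Bitwise XOR of the heap sizes:
  0100  (4)
  1000  (8)
  1110  (14)
  1001  (9)
  1011  (11)
  ----
  0000  (0)
The nim-sum is 0, so this is a P-position: the player to move is in a losing position under optimal play; Alice is about to move from it and so loses — Bob wins.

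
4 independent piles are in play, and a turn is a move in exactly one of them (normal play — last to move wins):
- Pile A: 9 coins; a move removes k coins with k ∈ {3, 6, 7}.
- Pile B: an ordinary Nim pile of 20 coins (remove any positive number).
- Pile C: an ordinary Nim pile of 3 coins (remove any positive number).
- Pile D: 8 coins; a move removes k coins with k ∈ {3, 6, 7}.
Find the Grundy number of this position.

22

Grundy values for pile A (subtraction set {3, 6, 7}):
k:     0  1  2  3  4  5  6  7  8  9
g(k):  0  0  0  1  1  1  2  2  2  3
So g(9) = 3.
Pile B is a plain Nim pile of size 20, so its Grundy value is 20.
Pile C is a plain Nim pile of size 3, so its Grundy value is 3.
Grundy values for pile D (subtraction set {3, 6, 7}):
k:     0  1  2  3  4  5  6  7  8
g(k):  0  0  0  1  1  1  2  2  2
So g(8) = 2.
By the Sprague-Grundy theorem, the Grundy value of a sum of independent games is the XOR of the component values.
Combined value = 3 XOR 20 XOR 3 XOR 2 = 22.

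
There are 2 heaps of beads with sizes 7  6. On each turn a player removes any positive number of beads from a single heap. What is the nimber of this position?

1

Compute the nim-sum pairwise:
7 ⊕ 6 = 1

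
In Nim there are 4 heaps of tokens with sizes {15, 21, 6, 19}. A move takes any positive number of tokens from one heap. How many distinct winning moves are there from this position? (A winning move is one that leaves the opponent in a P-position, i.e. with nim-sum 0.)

Nim-sum: 15 ⊕ 21 ⊕ 6 ⊕ 19 = 15.
The overall nim-sum is X = 15. A heap of size p has a winning move iff p XOR X < p (reduce it to p XOR X).
  15: 15 XOR 15 = 0 < 15 — winning move (to 0).
  21: 21 XOR 15 = 26 ≥ 21 — no move.
  6: 6 XOR 15 = 9 ≥ 6 — no move.
  19: 19 XOR 15 = 28 ≥ 19 — no move.
That gives 1 winning move.

1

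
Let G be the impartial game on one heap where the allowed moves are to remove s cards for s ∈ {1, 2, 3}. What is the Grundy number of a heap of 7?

Build the Grundy sequence with g(k) = mex{g(k−s) : s ∈ {1, 2, 3}, s ≤ k}:
k:     0  1  2  3  4  5  6  7
g(k):  0  1  2  3  0  1  2  3
So g(7) = 3.

3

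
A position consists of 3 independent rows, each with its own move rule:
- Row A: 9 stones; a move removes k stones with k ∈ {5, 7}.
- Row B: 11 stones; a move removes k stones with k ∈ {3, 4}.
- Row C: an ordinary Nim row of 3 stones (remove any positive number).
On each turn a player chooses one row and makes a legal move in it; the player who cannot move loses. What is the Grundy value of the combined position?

Grundy values for row A (subtraction set {5, 7}):
k:     0  1  2  3  4  5  6  7  8  9
g(k):  0  0  0  0  0  1  1  1  1  1
So g(9) = 1.
For row B, compute g(0), g(1), … with moves {3, 4}:
g(0) = mex{} = 0
g(1) = mex{} = 0
g(2) = mex{} = 0
g(3) = mex{0} = 1
g(4) = mex{0} = 1
g(5) = mex{0} = 1
g(6) = mex{0,1} = 2
g(7) = mex{1} = 0
g(8) = mex{1} = 0
g(9) = mex{1,2} = 0
g(10) = mex{0,2} = 1
g(11) = mex{0} = 1
So g(11) = 1.
Row C is a plain Nim row of size 3, so its Grundy value is 3.
By the Sprague-Grundy theorem, the Grundy value of a sum of independent games is the XOR of the component values.
Combined value = 1 XOR 1 XOR 3 = 3.

3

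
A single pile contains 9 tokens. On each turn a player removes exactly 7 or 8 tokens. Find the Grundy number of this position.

1

Grundy values for subtraction set {7, 8}:
k:     0  1  2  3  4  5  6  7  8  9
g(k):  0  0  0  0  0  0  0  1  1  1
So g(9) = 1.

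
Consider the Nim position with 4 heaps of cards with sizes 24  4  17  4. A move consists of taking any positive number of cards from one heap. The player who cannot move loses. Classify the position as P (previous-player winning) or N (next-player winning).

N-position

In binary:
  11000  (24)
  00100  (4)
  10001  (17)
  00100  (4)
  -----
  01001  (9)
The nim-sum is 9 ≠ 0, so this is an N-position: the player to move can win.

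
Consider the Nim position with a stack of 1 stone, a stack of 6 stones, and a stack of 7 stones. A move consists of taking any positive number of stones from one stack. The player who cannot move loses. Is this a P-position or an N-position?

Bitwise XOR of the heap sizes:
  001  (1)
  110  (6)
  111  (7)
  ---
  000  (0)
The nim-sum is 0, so this is a P-position: the player to move is in a losing position under optimal play.

P-position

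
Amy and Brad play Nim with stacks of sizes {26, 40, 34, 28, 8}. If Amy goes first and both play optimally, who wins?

Compute the nim-sum pairwise:
26 ⊕ 40 = 50
50 ⊕ 34 = 16
16 ⊕ 28 = 12
12 ⊕ 8 = 4
The nim-sum is 4 ≠ 0, so this is an N-position: the player to move can win; Amy has a winning move.

Amy wins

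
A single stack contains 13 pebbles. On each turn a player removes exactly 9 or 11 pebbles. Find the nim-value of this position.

Compute g(0), g(1), … for moves {9, 11}:
k:     0  1  2  3  4  5  6  7  8  9 10 11 12 13
g(k):  0  0  0  0  0  0  0  0  0  1  1  1  1  1
So g(13) = 1.

1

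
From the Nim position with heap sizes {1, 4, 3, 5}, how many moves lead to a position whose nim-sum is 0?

1

Nim-sum: 1 ^ 4 ^ 3 ^ 5 = 3.
The overall nim-sum is X = 3. A heap of size p has a winning move iff p XOR X < p (reduce it to p XOR X).
  1: 1 XOR 3 = 2 ≥ 1 — no move.
  4: 4 XOR 3 = 7 ≥ 4 — no move.
  3: 3 XOR 3 = 0 < 3 — winning move (to 0).
  5: 5 XOR 3 = 6 ≥ 5 — no move.
That gives 1 winning move.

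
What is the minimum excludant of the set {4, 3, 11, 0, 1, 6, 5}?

The values 0, 1 are all present; 2 is the first non-negative integer missing from the set.

2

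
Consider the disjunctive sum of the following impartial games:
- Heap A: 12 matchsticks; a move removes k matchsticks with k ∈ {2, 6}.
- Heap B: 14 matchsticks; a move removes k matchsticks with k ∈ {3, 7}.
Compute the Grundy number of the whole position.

1

Build the Grundy sequence for heap A with g(k) = mex{g(k−s) : s ∈ {2, 6}, s ≤ k}:
g(0) = mex{} = 0
g(1) = mex{} = 0
g(2) = mex{0} = 1
g(3) = mex{0} = 1
g(4) = mex{1} = 0
g(5) = mex{1} = 0
g(6) = mex{0} = 1
g(7) = mex{0} = 1
g(8) = mex{1} = 0
g(9) = mex{1} = 0
g(10) = mex{0} = 1
g(11) = mex{0} = 1
g(12) = mex{1} = 0
So g(12) = 0.
Grundy values for heap B (subtraction set {3, 7}):
k:     0  1  2  3  4  5  6  7  8  9 10 11 12 13 14
g(k):  0  0  0  1  1  1  0  2  2  1  0  0  0  1  1
So g(14) = 1.
By the Sprague-Grundy theorem, the Grundy value of a sum of independent games is the XOR of the component values.
Combined value = 0 XOR 1 = 1.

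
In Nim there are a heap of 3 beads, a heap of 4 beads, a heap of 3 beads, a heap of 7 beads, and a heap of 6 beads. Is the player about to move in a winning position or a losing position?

Winning position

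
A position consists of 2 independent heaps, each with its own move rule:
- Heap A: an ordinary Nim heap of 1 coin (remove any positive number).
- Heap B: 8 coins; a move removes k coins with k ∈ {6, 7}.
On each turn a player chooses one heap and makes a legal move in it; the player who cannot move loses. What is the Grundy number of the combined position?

0

Heap A is a plain Nim heap of size 1, so its Grundy value is 1.
Grundy values for heap B (subtraction set {6, 7}):
k:     0  1  2  3  4  5  6  7  8
g(k):  0  0  0  0  0  0  1  1  1
So g(8) = 1.
The value of a disjunctive sum is the nim-sum of the parts.
Combined value = 1 XOR 1 = 0.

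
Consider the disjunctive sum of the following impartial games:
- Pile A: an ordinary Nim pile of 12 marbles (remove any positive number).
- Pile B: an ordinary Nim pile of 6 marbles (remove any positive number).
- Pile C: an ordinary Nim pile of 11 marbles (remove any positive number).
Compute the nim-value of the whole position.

Pile A is a plain Nim pile of size 12, so its Grundy value is 12.
Pile B is a plain Nim pile of size 6, so its Grundy value is 6.
Pile C is a plain Nim pile of size 11, so its Grundy value is 11.
By the Sprague-Grundy theorem, the Grundy value of a sum of independent games is the XOR of the component values.
Combined value = 12 ⊕ 6 ⊕ 11 = 1.

1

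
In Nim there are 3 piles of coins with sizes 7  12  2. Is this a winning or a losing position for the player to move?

Winning position

Nim-sum: 7 ^ 12 ^ 2 = 9.
The nim-sum is 9 ≠ 0, so this is an N-position: the player to move can win.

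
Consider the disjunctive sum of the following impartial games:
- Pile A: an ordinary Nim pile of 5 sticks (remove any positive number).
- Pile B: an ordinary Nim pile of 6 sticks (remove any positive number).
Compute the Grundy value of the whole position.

Pile A is a plain Nim pile of size 5, so its Grundy value is 5.
Pile B is a plain Nim pile of size 6, so its Grundy value is 6.
By the Sprague-Grundy theorem, the Grundy value of a sum of independent games is the XOR of the component values.
Combined value = 5 XOR 6 = 3.

3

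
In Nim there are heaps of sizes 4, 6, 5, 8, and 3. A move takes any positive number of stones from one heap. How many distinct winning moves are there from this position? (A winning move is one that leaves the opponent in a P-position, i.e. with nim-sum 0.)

1

Compute the nim-sum pairwise:
4 ⊕ 6 = 2
2 ⊕ 5 = 7
7 ⊕ 8 = 15
15 ⊕ 3 = 12
The overall nim-sum is X = 12. A heap of size p has a winning move iff p XOR X < p (reduce it to p XOR X).
  4: 4 XOR 12 = 8 ≥ 4 — no move.
  6: 6 XOR 12 = 10 ≥ 6 — no move.
  5: 5 XOR 12 = 9 ≥ 5 — no move.
  8: 8 XOR 12 = 4 < 8 — winning move (to 4).
  3: 3 XOR 12 = 15 ≥ 3 — no move.
That gives 1 winning move.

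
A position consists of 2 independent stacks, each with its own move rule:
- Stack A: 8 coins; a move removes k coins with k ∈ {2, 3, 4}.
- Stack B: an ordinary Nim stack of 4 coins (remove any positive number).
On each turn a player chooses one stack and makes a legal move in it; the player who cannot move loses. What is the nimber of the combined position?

5

Build the Grundy sequence for stack A with g(k) = mex{g(k−s) : s ∈ {2, 3, 4}, s ≤ k}:
k:     0  1  2  3  4  5  6  7  8
g(k):  0  0  1  1  2  2  0  0  1
So g(8) = 1.
Stack B is a plain Nim stack of size 4, so its Grundy value is 4.
By the Sprague-Grundy theorem, the Grundy value of a sum of independent games is the XOR of the component values.
Combined value = 1 XOR 4 = 5.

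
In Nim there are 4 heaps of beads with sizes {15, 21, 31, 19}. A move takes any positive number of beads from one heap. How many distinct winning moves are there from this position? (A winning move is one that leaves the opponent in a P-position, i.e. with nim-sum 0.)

3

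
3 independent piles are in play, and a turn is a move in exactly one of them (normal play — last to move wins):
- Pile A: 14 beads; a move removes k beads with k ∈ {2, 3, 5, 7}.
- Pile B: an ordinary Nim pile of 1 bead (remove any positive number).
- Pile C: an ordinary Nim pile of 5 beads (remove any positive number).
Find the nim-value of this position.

6

Build the Grundy sequence for pile A with g(k) = mex{g(k−s) : s ∈ {2, 3, 5, 7}, s ≤ k}:
g(0) = mex{} = 0
g(1) = mex{} = 0
g(2) = mex{0} = 1
g(3) = mex{0} = 1
g(4) = mex{0,1} = 2
g(5) = mex{0,1} = 2
g(6) = mex{0,1,2} = 3
g(7) = mex{0,1,2} = 3
g(8) = mex{0,1,2,3} = 4
g(9) = mex{1,2,3} = 0
g(10) = mex{1,2,3,4} = 0
g(11) = mex{0,2,3,4} = 1
g(12) = mex{0,2,3} = 1
g(13) = mex{0,1,3,4} = 2
g(14) = mex{0,1,3} = 2
So g(14) = 2.
Pile B is a plain Nim pile of size 1, so its Grundy value is 1.
Pile C is a plain Nim pile of size 5, so its Grundy value is 5.
The value of a disjunctive sum is the nim-sum of the parts.
Combined value = 2 XOR 1 XOR 5 = 6.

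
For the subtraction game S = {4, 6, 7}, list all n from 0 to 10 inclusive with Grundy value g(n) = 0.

0, 1, 2, 3

Build the Grundy sequence with g(k) = mex{g(k−s) : s ∈ {4, 6, 7}, s ≤ k}:
g(0) = mex{} = 0
g(1) = mex{} = 0
g(2) = mex{} = 0
g(3) = mex{} = 0
g(4) = mex{0} = 1
g(5) = mex{0} = 1
g(6) = mex{0} = 1
g(7) = mex{0} = 1
g(8) = mex{0,1} = 2
g(9) = mex{0,1} = 2
g(10) = mex{0,1} = 2
The P-positions (g = 0) in 0..10 are 0, 1, 2, 3.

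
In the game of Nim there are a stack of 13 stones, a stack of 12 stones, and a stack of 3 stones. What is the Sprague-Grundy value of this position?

2

Bitwise XOR of the heap sizes:
  1101  (13)
  1100  (12)
  0011  (3)
  ----
  0010  (2)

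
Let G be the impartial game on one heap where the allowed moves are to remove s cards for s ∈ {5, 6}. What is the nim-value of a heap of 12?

0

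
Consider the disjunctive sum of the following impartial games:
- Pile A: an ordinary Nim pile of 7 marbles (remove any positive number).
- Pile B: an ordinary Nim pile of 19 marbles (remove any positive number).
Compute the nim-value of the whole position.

Pile A is a plain Nim pile of size 7, so its Grundy value is 7.
Pile B is a plain Nim pile of size 19, so its Grundy value is 19.
By the Sprague-Grundy theorem, the Grundy value of a sum of independent games is the XOR of the component values.
Combined value = 7 XOR 19 = 20.

20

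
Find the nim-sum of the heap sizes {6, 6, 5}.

5

In binary:
  110  (6)
  110  (6)
  101  (5)
  ---
  101  (5)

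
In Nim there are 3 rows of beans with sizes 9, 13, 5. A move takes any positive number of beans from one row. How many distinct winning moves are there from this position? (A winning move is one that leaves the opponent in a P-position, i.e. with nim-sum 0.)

Nim-sum: 9 ⊕ 13 ⊕ 5 = 1.
The overall nim-sum is X = 1. A row of size p has a winning move iff p XOR X < p (reduce it to p XOR X).
  9: 9 XOR 1 = 8 < 9 — winning move (to 8).
  13: 13 XOR 1 = 12 < 13 — winning move (to 12).
  5: 5 XOR 1 = 4 < 5 — winning move (to 4).
That gives 3 winning moves.

3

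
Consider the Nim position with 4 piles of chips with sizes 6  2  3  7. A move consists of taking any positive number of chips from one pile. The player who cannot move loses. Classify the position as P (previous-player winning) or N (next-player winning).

P-position

Bitwise XOR of the heap sizes:
  110  (6)
  010  (2)
  011  (3)
  111  (7)
  ---
  000  (0)
The nim-sum is 0, so this is a P-position: the player to move is in a losing position under optimal play.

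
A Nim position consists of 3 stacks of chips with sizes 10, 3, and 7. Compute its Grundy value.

Compute the nim-sum pairwise:
10 ^ 3 = 9
9 ^ 7 = 14

14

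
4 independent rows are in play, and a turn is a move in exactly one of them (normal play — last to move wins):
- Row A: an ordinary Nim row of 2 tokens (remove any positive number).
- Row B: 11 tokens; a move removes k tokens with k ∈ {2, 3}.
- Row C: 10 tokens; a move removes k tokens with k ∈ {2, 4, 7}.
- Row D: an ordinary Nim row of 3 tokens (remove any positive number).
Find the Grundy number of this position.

3

Row A is a plain Nim row of size 2, so its Grundy value is 2.
For row B, compute g(0), g(1), … with moves {2, 3}:
g(0) = mex{} = 0
g(1) = mex{} = 0
g(2) = mex{0} = 1
g(3) = mex{0} = 1
g(4) = mex{0,1} = 2
g(5) = mex{1} = 0
g(6) = mex{1,2} = 0
g(7) = mex{0,2} = 1
g(8) = mex{0} = 1
g(9) = mex{0,1} = 2
g(10) = mex{1} = 0
g(11) = mex{1,2} = 0
So g(11) = 0.
Grundy values for row C (subtraction set {2, 4, 7}):
g(0) = mex{} = 0
g(1) = mex{} = 0
g(2) = mex{0} = 1
g(3) = mex{0} = 1
g(4) = mex{0,1} = 2
g(5) = mex{0,1} = 2
g(6) = mex{1,2} = 0
g(7) = mex{0,1,2} = 3
g(8) = mex{0,2} = 1
g(9) = mex{1,2,3} = 0
g(10) = mex{0,1} = 2
So g(10) = 2.
Row D is a plain Nim row of size 3, so its Grundy value is 3.
The value of a disjunctive sum is the nim-sum of the parts.
Combined value = 2 ⊕ 0 ⊕ 2 ⊕ 3 = 3.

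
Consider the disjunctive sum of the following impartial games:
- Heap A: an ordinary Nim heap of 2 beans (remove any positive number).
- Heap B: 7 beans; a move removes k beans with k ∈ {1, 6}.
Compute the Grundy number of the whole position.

2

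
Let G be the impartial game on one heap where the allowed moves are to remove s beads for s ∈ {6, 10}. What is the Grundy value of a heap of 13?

Compute g(0), g(1), … for moves {6, 10}:
k:     0  1  2  3  4  5  6  7  8  9 10 11 12 13
g(k):  0  0  0  0  0  0  1  1  1  1  1  1  2  2
So g(13) = 2.

2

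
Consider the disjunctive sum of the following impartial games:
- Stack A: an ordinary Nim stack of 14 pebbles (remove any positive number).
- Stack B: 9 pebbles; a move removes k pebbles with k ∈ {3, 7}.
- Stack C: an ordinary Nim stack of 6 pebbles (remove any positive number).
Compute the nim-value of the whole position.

Stack A is a plain Nim stack of size 14, so its Grundy value is 14.
Grundy values for stack B (subtraction set {3, 7}):
k:     0  1  2  3  4  5  6  7  8  9
g(k):  0  0  0  1  1  1  0  2  2  1
So g(9) = 1.
Stack C is a plain Nim stack of size 6, so its Grundy value is 6.
By the Sprague-Grundy theorem, the Grundy value of a sum of independent games is the XOR of the component values.
Combined value = 14 ⊕ 1 ⊕ 6 = 9.

9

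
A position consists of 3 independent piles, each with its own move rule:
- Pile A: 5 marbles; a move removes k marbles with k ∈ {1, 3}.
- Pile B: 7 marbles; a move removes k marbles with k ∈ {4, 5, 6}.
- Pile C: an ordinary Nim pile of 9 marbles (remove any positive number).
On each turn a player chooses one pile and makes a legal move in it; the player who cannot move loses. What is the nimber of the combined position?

9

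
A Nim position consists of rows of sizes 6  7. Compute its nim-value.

1

Nim-sum: 6 ⊕ 7 = 1.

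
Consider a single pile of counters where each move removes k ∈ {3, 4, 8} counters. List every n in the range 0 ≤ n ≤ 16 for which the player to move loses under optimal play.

0, 1, 2, 7, 12, 13, 14

Build the Grundy sequence with g(k) = mex{g(k−s) : s ∈ {3, 4, 8}, s ≤ k}:
k:     0  1  2  3  4  5  6  7  8  9 10 11 12 13 14 15 16
g(k):  0  0  0  1  1  1  2  0  2  3  1  3  0  0  0  1  1
The P-positions (g = 0) in 0..16 are 0, 1, 2, 7, 12, 13, 14.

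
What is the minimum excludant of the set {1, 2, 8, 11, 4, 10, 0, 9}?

The values 0, 1, 2 are all present; 3 is the first non-negative integer missing from the set.

3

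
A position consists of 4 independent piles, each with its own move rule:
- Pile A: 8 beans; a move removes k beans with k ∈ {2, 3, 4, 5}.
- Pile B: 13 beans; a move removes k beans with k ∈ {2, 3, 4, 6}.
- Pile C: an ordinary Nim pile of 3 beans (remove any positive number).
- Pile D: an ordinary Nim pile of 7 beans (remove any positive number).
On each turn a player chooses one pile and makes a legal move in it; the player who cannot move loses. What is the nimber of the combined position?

6

Grundy values for pile A (subtraction set {2, 3, 4, 5}):
g(0) = mex{} = 0
g(1) = mex{} = 0
g(2) = mex{0} = 1
g(3) = mex{0} = 1
g(4) = mex{0,1} = 2
g(5) = mex{0,1} = 2
g(6) = mex{0,1,2} = 3
g(7) = mex{1,2} = 0
g(8) = mex{1,2,3} = 0
So g(8) = 0.
For pile B, compute g(0), g(1), … with moves {2, 3, 4, 6}:
g(0) = mex{} = 0
g(1) = mex{} = 0
g(2) = mex{0} = 1
g(3) = mex{0} = 1
g(4) = mex{0,1} = 2
g(5) = mex{0,1} = 2
g(6) = mex{0,1,2} = 3
g(7) = mex{0,1,2} = 3
g(8) = mex{1,2,3} = 0
g(9) = mex{1,2,3} = 0
g(10) = mex{0,2,3} = 1
g(11) = mex{0,2,3} = 1
g(12) = mex{0,1,3} = 2
g(13) = mex{0,1,3} = 2
So g(13) = 2.
Pile C is a plain Nim pile of size 3, so its Grundy value is 3.
Pile D is a plain Nim pile of size 7, so its Grundy value is 7.
By the Sprague-Grundy theorem, the Grundy value of a sum of independent games is the XOR of the component values.
Combined value = 0 XOR 2 XOR 3 XOR 7 = 6.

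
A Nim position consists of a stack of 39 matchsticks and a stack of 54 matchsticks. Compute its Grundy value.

17

Compute the nim-sum pairwise:
39 ^ 54 = 17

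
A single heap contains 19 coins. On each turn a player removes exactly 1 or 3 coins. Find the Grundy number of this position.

Compute g(0), g(1), … for moves {1, 3}:
k:     0  1  2  3  4  5  6  7  8  9 10 11 12 13 14 15 16 17 18 19
g(k):  0  1  0  1  0  1  0  1  0  1  0  1  0  1  0  1  0  1  0  1
So g(19) = 1.

1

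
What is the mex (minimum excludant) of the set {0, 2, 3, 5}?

1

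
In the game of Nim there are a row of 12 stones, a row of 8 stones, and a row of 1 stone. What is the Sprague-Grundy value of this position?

5

Compute the nim-sum pairwise:
12 ^ 8 = 4
4 ^ 1 = 5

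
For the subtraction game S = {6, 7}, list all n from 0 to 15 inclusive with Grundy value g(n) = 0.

Build the Grundy sequence with g(k) = mex{g(k−s) : s ∈ {6, 7}, s ≤ k}:
k:     0  1  2  3  4  5  6  7  8  9 10 11 12 13 14 15
g(k):  0  0  0  0  0  0  1  1  1  1  1  1  2  0  0  0
The P-positions (g = 0) in 0..15 are 0, 1, 2, 3, 4, 5, 13, 14, 15.

0, 1, 2, 3, 4, 5, 13, 14, 15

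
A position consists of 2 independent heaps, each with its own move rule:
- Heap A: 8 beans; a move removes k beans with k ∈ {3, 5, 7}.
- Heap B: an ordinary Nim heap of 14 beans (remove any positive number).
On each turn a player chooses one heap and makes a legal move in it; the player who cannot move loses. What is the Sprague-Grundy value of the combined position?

12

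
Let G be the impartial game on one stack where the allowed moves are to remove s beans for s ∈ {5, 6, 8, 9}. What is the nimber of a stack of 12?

2

Grundy values for subtraction set {5, 6, 8, 9}:
k:     0  1  2  3  4  5  6  7  8  9 10 11 12
g(k):  0  0  0  0  0  1  1  1  1  1  2  2  2
So g(12) = 2.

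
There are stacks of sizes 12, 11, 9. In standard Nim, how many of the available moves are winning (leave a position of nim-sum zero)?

3

Compute the nim-sum pairwise:
12 ⊕ 11 = 7
7 ⊕ 9 = 14
The overall nim-sum is X = 14. A stack of size p has a winning move iff p XOR X < p (reduce it to p XOR X).
  12: 12 XOR 14 = 2 < 12 — winning move (to 2).
  11: 11 XOR 14 = 5 < 11 — winning move (to 5).
  9: 9 XOR 14 = 7 < 9 — winning move (to 7).
That gives 3 winning moves.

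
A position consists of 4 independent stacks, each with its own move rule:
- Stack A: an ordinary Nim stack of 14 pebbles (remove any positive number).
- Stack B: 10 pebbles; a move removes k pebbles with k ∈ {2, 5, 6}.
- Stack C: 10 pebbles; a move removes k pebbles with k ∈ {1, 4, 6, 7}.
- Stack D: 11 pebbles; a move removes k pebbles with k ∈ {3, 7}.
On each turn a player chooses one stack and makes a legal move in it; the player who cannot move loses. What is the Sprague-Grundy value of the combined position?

15

Stack A is a plain Nim stack of size 14, so its Grundy value is 14.
Grundy values for stack B (subtraction set {2, 5, 6}):
k:     0  1  2  3  4  5  6  7  8  9 10
g(k):  0  0  1  1  0  2  1  3  0  2  1
So g(10) = 1.
For stack C, compute g(0), g(1), … with moves {1, 4, 6, 7}:
g(0) = mex{} = 0
g(1) = mex{0} = 1
g(2) = mex{1} = 0
g(3) = mex{0} = 1
g(4) = mex{0,1} = 2
g(5) = mex{1,2} = 0
g(6) = mex{0} = 1
g(7) = mex{0,1} = 2
g(8) = mex{0,1,2} = 3
g(9) = mex{0,1,3} = 2
g(10) = mex{1,2} = 0
So g(10) = 0.
Grundy values for stack D (subtraction set {3, 7}):
k:     0  1  2  3  4  5  6  7  8  9 10 11
g(k):  0  0  0  1  1  1  0  2  2  1  0  0
So g(11) = 0.
By the Sprague-Grundy theorem, the Grundy value of a sum of independent games is the XOR of the component values.
Combined value = 14 XOR 1 XOR 0 XOR 0 = 15.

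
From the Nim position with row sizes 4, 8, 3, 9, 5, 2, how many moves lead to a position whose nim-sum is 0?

3

Compute the nim-sum pairwise:
4 ⊕ 8 = 12
12 ⊕ 3 = 15
15 ⊕ 9 = 6
6 ⊕ 5 = 3
3 ⊕ 2 = 1
The overall nim-sum is X = 1. A row of size p has a winning move iff p XOR X < p (reduce it to p XOR X).
  4: 4 XOR 1 = 5 ≥ 4 — no move.
  8: 8 XOR 1 = 9 ≥ 8 — no move.
  3: 3 XOR 1 = 2 < 3 — winning move (to 2).
  9: 9 XOR 1 = 8 < 9 — winning move (to 8).
  5: 5 XOR 1 = 4 < 5 — winning move (to 4).
  2: 2 XOR 1 = 3 ≥ 2 — no move.
That gives 3 winning moves.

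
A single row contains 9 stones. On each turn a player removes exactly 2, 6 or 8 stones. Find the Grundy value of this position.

2

Compute g(0), g(1), … for moves {2, 6, 8}:
k:     0  1  2  3  4  5  6  7  8  9
g(k):  0  0  1  1  0  0  1  1  2  2
So g(9) = 2.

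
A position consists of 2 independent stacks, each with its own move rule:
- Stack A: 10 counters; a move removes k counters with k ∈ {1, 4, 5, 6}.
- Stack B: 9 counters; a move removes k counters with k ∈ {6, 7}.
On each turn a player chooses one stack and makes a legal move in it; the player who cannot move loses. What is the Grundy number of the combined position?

For stack A, compute g(0), g(1), … with moves {1, 4, 5, 6}:
g(0) = mex{} = 0
g(1) = mex{0} = 1
g(2) = mex{1} = 0
g(3) = mex{0} = 1
g(4) = mex{0,1} = 2
g(5) = mex{0,1,2} = 3
g(6) = mex{0,1,3} = 2
g(7) = mex{0,1,2} = 3
g(8) = mex{0,1,2,3} = 4
g(9) = mex{1,2,3,4} = 0
g(10) = mex{0,2,3} = 1
So g(10) = 1.
For stack B, compute g(0), g(1), … with moves {6, 7}:
g(0) = mex{} = 0
g(1) = mex{} = 0
g(2) = mex{} = 0
g(3) = mex{} = 0
g(4) = mex{} = 0
g(5) = mex{} = 0
g(6) = mex{0} = 1
g(7) = mex{0} = 1
g(8) = mex{0} = 1
g(9) = mex{0} = 1
So g(9) = 1.
The value of a disjunctive sum is the nim-sum of the parts.
Combined value = 1 ⊕ 1 = 0.

0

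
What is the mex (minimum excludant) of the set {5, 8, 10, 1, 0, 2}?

3

The values 0, 1, 2 are all present; 3 is the first non-negative integer missing from the set.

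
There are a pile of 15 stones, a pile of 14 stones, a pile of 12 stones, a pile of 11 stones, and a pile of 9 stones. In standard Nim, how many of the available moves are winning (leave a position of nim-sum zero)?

Write each in binary and XOR column by column:
  1111  (15)
  1110  (14)
  1100  (12)
  1011  (11)
  1001  (9)
  ----
  1111  (15)
The overall nim-sum is X = 15. A pile of size p has a winning move iff p XOR X < p (reduce it to p XOR X).
  15: 15 XOR 15 = 0 < 15 — winning move (to 0).
  14: 14 XOR 15 = 1 < 14 — winning move (to 1).
  12: 12 XOR 15 = 3 < 12 — winning move (to 3).
  11: 11 XOR 15 = 4 < 11 — winning move (to 4).
  9: 9 XOR 15 = 6 < 9 — winning move (to 6).
That gives 5 winning moves.

5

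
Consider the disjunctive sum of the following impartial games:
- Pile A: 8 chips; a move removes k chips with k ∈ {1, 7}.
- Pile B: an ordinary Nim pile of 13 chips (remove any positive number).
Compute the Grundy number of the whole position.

Build the Grundy sequence for pile A with g(k) = mex{g(k−s) : s ∈ {1, 7}, s ≤ k}:
g(0) = mex{} = 0
g(1) = mex{0} = 1
g(2) = mex{1} = 0
g(3) = mex{0} = 1
g(4) = mex{1} = 0
g(5) = mex{0} = 1
g(6) = mex{1} = 0
g(7) = mex{0} = 1
g(8) = mex{1} = 0
So g(8) = 0.
Pile B is a plain Nim pile of size 13, so its Grundy value is 13.
By the Sprague-Grundy theorem, the Grundy value of a sum of independent games is the XOR of the component values.
Combined value = 0 ⊕ 13 = 13.

13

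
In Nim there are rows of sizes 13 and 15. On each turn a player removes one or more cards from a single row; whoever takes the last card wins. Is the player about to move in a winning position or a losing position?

Compute the nim-sum pairwise:
13 XOR 15 = 2
The nim-sum is 2 ≠ 0, so this is an N-position: the player to move can win.

Winning position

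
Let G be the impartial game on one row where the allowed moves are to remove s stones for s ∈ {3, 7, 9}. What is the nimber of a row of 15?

Build the Grundy sequence with g(k) = mex{g(k−s) : s ∈ {3, 7, 9}, s ≤ k}:
k:     0  1  2  3  4  5  6  7  8  9 10 11 12 13 14 15
g(k):  0  0  0  1  1  1  0  2  2  1  3  3  0  2  0  1
So g(15) = 1.

1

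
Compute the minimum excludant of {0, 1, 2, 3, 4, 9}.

5

The values 0, 1, 2, 3, 4 are all present; 5 is the first non-negative integer missing from the set.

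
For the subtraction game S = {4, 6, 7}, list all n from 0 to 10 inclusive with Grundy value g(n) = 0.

0, 1, 2, 3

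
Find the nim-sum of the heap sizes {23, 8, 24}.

7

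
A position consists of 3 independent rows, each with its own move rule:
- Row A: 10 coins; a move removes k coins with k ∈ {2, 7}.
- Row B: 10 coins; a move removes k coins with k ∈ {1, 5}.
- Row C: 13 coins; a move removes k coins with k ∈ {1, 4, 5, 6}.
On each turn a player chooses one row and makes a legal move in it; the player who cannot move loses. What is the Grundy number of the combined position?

2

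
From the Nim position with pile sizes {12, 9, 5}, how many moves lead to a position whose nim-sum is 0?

0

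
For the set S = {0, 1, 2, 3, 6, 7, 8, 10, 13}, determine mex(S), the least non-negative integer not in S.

The values 0, 1, 2, 3 are all present; 4 is the first non-negative integer missing from the set.

4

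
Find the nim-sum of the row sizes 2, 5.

Compute the nim-sum pairwise:
2 ⊕ 5 = 7

7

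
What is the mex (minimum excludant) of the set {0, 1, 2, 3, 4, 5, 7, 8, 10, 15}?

The values 0, 1, 2, 3, 4, 5 are all present; 6 is the first non-negative integer missing from the set.

6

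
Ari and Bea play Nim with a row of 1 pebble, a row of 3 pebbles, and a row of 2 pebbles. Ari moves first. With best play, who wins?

Bea wins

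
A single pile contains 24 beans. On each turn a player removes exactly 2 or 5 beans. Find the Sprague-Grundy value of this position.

Compute g(0), g(1), … for moves {2, 5}:
k:     0  1  2  3  4  5  6  7  8  9 10 11 12 13 14 15 16 17 18 19 20 21 22 23 24
g(k):  0  0  1  1  0  2  1  0  0  1  1  0  2  1  0  0  1  1  0  2  1  0  0  1  1
So g(24) = 1.

1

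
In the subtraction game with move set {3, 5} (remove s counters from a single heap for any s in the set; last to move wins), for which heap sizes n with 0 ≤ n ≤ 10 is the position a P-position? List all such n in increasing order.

0, 1, 2, 8, 9, 10

Build the Grundy sequence with g(k) = mex{g(k−s) : s ∈ {3, 5}, s ≤ k}:
g(0) = mex{} = 0
g(1) = mex{} = 0
g(2) = mex{} = 0
g(3) = mex{0} = 1
g(4) = mex{0} = 1
g(5) = mex{0} = 1
g(6) = mex{0,1} = 2
g(7) = mex{0,1} = 2
g(8) = mex{1} = 0
g(9) = mex{1,2} = 0
g(10) = mex{1,2} = 0
The P-positions (g = 0) in 0..10 are 0, 1, 2, 8, 9, 10.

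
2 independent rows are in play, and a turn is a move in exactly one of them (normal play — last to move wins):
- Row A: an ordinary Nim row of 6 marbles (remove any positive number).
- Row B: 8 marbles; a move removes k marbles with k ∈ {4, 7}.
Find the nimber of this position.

4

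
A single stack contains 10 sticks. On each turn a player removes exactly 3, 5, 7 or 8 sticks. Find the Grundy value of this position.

3

Compute g(0), g(1), … for moves {3, 5, 7, 8}:
g(0) = mex{} = 0
g(1) = mex{} = 0
g(2) = mex{} = 0
g(3) = mex{0} = 1
g(4) = mex{0} = 1
g(5) = mex{0} = 1
g(6) = mex{0,1} = 2
g(7) = mex{0,1} = 2
g(8) = mex{0,1} = 2
g(9) = mex{0,1,2} = 3
g(10) = mex{0,1,2} = 3
So g(10) = 3.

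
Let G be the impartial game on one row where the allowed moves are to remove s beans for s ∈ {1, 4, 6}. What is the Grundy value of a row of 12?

0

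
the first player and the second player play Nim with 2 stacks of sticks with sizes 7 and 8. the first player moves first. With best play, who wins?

the first player wins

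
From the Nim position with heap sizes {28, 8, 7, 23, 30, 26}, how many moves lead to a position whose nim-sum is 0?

0

Nim-sum: 28 ⊕ 8 ⊕ 7 ⊕ 23 ⊕ 30 ⊕ 26 = 0.
The nim-sum is already 0, so every move leaves a nonzero nim-sum — there are no winning moves.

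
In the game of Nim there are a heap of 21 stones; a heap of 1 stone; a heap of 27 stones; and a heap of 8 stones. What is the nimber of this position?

Write each in binary and XOR column by column:
  10101  (21)
  00001  (1)
  11011  (27)
  01000  (8)
  -----
  00111  (7)

7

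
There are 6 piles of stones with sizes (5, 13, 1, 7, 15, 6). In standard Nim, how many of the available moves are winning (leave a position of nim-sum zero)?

Bitwise XOR of the heap sizes:
  0101  (5)
  1101  (13)
  0001  (1)
  0111  (7)
  1111  (15)
  0110  (6)
  ----
  0111  (7)
The overall nim-sum is X = 7. A pile of size p has a winning move iff p XOR X < p (reduce it to p XOR X).
  5: 5 XOR 7 = 2 < 5 — winning move (to 2).
  13: 13 XOR 7 = 10 < 13 — winning move (to 10).
  1: 1 XOR 7 = 6 ≥ 1 — no move.
  7: 7 XOR 7 = 0 < 7 — winning move (to 0).
  15: 15 XOR 7 = 8 < 15 — winning move (to 8).
  6: 6 XOR 7 = 1 < 6 — winning move (to 1).
That gives 5 winning moves.

5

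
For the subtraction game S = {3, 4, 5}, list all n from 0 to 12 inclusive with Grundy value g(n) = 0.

0, 1, 2, 8, 9, 10

Compute g(0), g(1), … for moves {3, 4, 5}:
g(0) = mex{} = 0
g(1) = mex{} = 0
g(2) = mex{} = 0
g(3) = mex{0} = 1
g(4) = mex{0} = 1
g(5) = mex{0} = 1
g(6) = mex{0,1} = 2
g(7) = mex{0,1} = 2
g(8) = mex{1} = 0
g(9) = mex{1,2} = 0
g(10) = mex{1,2} = 0
g(11) = mex{0,2} = 1
g(12) = mex{0,2} = 1
The P-positions (g = 0) in 0..12 are 0, 1, 2, 8, 9, 10.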